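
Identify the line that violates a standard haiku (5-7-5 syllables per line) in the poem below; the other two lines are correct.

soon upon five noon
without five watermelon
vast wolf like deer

Line 1: soon(1) + upon(2) + five(1) + noon(1) = 5 ✓
Line 2: without(2) + five(1) + watermelon(4) = 7 ✓
Line 3: vast(1) + wolf(1) + like(1) + deer(1) = 4 (expected 5)

Line 3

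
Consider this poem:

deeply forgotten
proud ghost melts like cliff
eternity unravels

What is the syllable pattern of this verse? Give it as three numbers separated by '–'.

5–5–7

Line 1: "deeply forgotten": 2+3 = 5
Line 2: "proud ghost melts like cliff": 1+1+1+1+1 = 5
Line 3: "eternity unravels": 4+3 = 7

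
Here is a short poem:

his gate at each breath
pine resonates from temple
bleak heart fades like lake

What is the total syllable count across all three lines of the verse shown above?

Line 1: "his gate at each breath": 1+1+1+1+1 = 5
Line 2: "pine resonates from temple": 1+3+1+2 = 7
Line 3: "bleak heart fades like lake": 1+1+1+1+1 = 5
Total: 5 + 7 + 5 = 17

17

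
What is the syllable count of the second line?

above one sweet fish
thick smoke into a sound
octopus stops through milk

6

The second line: thick(1) + smoke(1) + into(2) + a(1) + sound(1) = 6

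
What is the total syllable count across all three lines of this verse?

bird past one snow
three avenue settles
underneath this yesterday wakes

18

Line 1: "bird past one snow": 1+1+1+1 = 4
Line 2: "three avenue settles": 1+3+2 = 6
Line 3: "underneath this yesterday wakes": 3+1+3+1 = 8
Total: 4 + 6 + 8 = 18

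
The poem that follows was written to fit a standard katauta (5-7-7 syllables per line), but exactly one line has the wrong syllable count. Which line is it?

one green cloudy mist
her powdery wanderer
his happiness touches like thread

Line 1: "one green cloudy mist": 1+1+2+1 = 5 ✓
Line 2: "her powdery wanderer": 1+3+3 = 7 ✓
Line 3: "his happiness touches like thread": 1+3+2+1+1 = 8 (expected 7)

The third line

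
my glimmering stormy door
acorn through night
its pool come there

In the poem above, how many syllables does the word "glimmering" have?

3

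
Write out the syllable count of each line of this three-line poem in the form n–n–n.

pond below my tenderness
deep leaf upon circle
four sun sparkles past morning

7–6–7

Line 1: "pond below my tenderness": 1+2+1+3 = 7
Line 2: "deep leaf upon circle": 1+1+2+2 = 6
Line 3: "four sun sparkles past morning": 1+1+2+1+2 = 7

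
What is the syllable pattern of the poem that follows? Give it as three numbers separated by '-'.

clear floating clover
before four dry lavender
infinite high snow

5-7-5

Line 1: clear(1) + floating(2) + clover(2) = 5
Line 2: before(2) + four(1) + dry(1) + lavender(3) = 7
Line 3: infinite(3) + high(1) + snow(1) = 5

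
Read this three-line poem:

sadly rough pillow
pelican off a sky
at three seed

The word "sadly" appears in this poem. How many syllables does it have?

2

"sadly" has 2 syllables.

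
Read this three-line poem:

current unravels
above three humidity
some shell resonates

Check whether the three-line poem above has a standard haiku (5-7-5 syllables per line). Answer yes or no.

Yes

Line 1: "current unravels": 2+3 = 5 ✓
Line 2: "above three humidity": 2+1+4 = 7 ✓
Line 3: "some shell resonates": 1+1+3 = 5 ✓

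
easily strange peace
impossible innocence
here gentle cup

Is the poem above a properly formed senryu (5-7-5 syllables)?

No

Line 1: easily (3), strange (1), peace (1) → 5 ✓
Line 2: impossible (4), innocence (3) → 7 ✓
Line 3: here (1), gentle (2), cup (1) → 4 (expected 5)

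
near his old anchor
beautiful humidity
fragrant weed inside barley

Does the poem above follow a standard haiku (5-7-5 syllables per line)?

No

Line 1: near (1), his (1), old (1), anchor (2) → 5 ✓
Line 2: beautiful (3), humidity (4) → 7 ✓
Line 3: fragrant (2), weed (1), inside (2), barley (2) → 7 (expected 5)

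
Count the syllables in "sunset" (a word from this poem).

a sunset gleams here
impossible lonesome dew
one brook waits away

2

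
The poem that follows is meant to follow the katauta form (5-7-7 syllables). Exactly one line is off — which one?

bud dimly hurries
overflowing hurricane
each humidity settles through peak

The third line

Line 1: bud(1) + dimly(2) + hurries(2) = 5 ✓
Line 2: overflowing(4) + hurricane(3) = 7 ✓
Line 3: each(1) + humidity(4) + settles(2) + through(1) + peak(1) = 9 (expected 7)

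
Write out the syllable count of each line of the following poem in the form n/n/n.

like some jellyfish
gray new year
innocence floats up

Line 1: like(1) + some(1) + jellyfish(3) = 5
Line 2: gray(1) + new(1) + year(1) = 3
Line 3: innocence(3) + floats(1) + up(1) = 5

5/3/5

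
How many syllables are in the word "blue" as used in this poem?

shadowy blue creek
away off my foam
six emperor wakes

1

"blue" has 1 syllable.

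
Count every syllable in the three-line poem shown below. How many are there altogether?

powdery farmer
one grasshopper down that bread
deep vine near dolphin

17

Line 1: powdery(3) + farmer(2) = 5
Line 2: one(1) + grasshopper(3) + down(1) + that(1) + bread(1) = 7
Line 3: deep(1) + vine(1) + near(1) + dolphin(2) = 5
Total: 5 + 7 + 5 = 17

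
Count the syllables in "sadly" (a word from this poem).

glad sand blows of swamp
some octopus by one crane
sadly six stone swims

2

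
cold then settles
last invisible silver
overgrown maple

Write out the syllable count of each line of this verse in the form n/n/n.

4/7/5

Line 1: cold (1), then (1), settles (2) → 4
Line 2: last (1), invisible (4), silver (2) → 7
Line 3: overgrown (3), maple (2) → 5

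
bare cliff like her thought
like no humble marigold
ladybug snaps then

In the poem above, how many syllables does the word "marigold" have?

3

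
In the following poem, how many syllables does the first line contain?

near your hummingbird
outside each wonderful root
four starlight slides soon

The first line: near(1) + your(1) + hummingbird(3) = 5

5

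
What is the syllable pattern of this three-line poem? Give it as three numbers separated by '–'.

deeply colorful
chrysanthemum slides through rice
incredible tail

Line 1: deeply(2) + colorful(3) = 5
Line 2: chrysanthemum(4) + slides(1) + through(1) + rice(1) = 7
Line 3: incredible(4) + tail(1) = 5

5–7–5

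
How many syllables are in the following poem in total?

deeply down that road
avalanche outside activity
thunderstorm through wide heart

20

Line 1: deeply (2), down (1), that (1), road (1) → 5
Line 2: avalanche (3), outside (2), activity (4) → 9
Line 3: thunderstorm (3), through (1), wide (1), heart (1) → 6
Total: 5 + 9 + 6 = 20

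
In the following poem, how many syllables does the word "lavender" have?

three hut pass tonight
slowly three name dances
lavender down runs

"lavender" has 3 syllables.

3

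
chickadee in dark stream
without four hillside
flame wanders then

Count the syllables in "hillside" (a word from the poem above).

"hillside" has 2 syllables.

2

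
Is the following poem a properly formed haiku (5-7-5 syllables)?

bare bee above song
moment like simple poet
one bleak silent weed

Line 1: "bare bee above song": 1+1+2+1 = 5 ✓
Line 2: "moment like simple poet": 2+1+2+2 = 7 ✓
Line 3: "one bleak silent weed": 1+1+2+1 = 5 ✓

Yes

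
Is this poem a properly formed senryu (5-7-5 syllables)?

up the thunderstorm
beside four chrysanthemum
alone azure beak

Yes

Line 1: up(1) + the(1) + thunderstorm(3) = 5 ✓
Line 2: beside(2) + four(1) + chrysanthemum(4) = 7 ✓
Line 3: alone(2) + azure(2) + beak(1) = 5 ✓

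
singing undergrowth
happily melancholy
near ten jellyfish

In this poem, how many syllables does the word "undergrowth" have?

"undergrowth" has 3 syllables.

3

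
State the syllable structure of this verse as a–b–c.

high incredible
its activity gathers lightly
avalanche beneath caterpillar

Line 1: high(1) + incredible(4) = 5
Line 2: its(1) + activity(4) + gathers(2) + lightly(2) = 9
Line 3: avalanche(3) + beneath(2) + caterpillar(4) = 9

5–9–9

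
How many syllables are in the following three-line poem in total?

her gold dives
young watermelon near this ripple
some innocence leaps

Line 1: her(1) + gold(1) + dives(1) = 3
Line 2: young(1) + watermelon(4) + near(1) + this(1) + ripple(2) = 9
Line 3: some(1) + innocence(3) + leaps(1) = 5
Total: 3 + 9 + 5 = 17

17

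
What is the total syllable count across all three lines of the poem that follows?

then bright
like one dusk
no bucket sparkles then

11

Line 1: then (1), bright (1) → 2
Line 2: like (1), one (1), dusk (1) → 3
Line 3: no (1), bucket (2), sparkles (2), then (1) → 6
Total: 2 + 3 + 6 = 11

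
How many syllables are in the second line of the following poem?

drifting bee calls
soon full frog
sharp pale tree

The second line: soon (1), full (1), frog (1) → 3

3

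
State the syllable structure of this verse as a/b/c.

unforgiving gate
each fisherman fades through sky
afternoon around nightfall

Line 1: unforgiving (4), gate (1) → 5
Line 2: each (1), fisherman (3), fades (1), through (1), sky (1) → 7
Line 3: afternoon (3), around (2), nightfall (2) → 7

5/7/7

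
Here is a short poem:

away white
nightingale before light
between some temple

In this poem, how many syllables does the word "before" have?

2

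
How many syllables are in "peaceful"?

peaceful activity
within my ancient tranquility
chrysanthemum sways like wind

2

"peaceful" has 2 syllables.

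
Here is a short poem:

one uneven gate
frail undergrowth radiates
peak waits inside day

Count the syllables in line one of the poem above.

5

Line one: one (1), uneven (3), gate (1) → 5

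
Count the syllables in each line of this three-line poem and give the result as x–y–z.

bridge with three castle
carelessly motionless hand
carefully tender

5–7–5

Line 1: bridge(1) + with(1) + three(1) + castle(2) = 5
Line 2: carelessly(3) + motionless(3) + hand(1) = 7
Line 3: carefully(3) + tender(2) = 5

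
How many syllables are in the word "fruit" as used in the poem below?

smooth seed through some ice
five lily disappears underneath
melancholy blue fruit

1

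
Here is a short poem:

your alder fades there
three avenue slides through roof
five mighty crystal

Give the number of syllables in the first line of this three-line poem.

The first line: "your alder fades there": 1+2+1+1 = 5

5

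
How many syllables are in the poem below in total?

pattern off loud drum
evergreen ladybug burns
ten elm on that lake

17

Line 1: pattern (2), off (1), loud (1), drum (1) → 5
Line 2: evergreen (3), ladybug (3), burns (1) → 7
Line 3: ten (1), elm (1), on (1), that (1), lake (1) → 5
Total: 5 + 7 + 5 = 17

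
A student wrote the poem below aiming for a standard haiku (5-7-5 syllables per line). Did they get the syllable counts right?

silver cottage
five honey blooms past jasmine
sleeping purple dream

No

Line 1: "silver cottage": 2+2 = 4 (expected 5)
Line 2: "five honey blooms past jasmine": 1+2+1+1+2 = 7 ✓
Line 3: "sleeping purple dream": 2+2+1 = 5 ✓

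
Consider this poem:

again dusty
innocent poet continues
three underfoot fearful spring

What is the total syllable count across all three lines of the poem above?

Line 1: again (2), dusty (2) → 4
Line 2: innocent (3), poet (2), continues (3) → 8
Line 3: three (1), underfoot (3), fearful (2), spring (1) → 7
Total: 4 + 8 + 7 = 19

19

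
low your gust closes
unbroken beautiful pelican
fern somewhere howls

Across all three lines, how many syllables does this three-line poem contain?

18

Line 1: "low your gust closes": 1+1+1+2 = 5
Line 2: "unbroken beautiful pelican": 3+3+3 = 9
Line 3: "fern somewhere howls": 1+2+1 = 4
Total: 5 + 9 + 4 = 18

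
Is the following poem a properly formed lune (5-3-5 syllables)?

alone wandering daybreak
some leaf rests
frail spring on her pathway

Line 1: "alone wandering daybreak": 2+3+2 = 7 (expected 5)
Line 2: "some leaf rests": 1+1+1 = 3 ✓
Line 3: "frail spring on her pathway": 1+1+1+1+2 = 6 (expected 5)

No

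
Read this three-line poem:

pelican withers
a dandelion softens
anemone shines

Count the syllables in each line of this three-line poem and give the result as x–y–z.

5–7–5

Line 1: pelican (3), withers (2) → 5
Line 2: a (1), dandelion (4), softens (2) → 7
Line 3: anemone (4), shines (1) → 5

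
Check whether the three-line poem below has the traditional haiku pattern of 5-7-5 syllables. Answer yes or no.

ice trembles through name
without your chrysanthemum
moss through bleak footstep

Line 1: ice (1), trembles (2), through (1), name (1) → 5 ✓
Line 2: without (2), your (1), chrysanthemum (4) → 7 ✓
Line 3: moss (1), through (1), bleak (1), footstep (2) → 5 ✓

Yes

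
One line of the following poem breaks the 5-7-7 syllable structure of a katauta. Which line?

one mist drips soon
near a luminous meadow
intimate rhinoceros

Line 1: one (1), mist (1), drips (1), soon (1) → 4 (expected 5)
Line 2: near (1), a (1), luminous (3), meadow (2) → 7 ✓
Line 3: intimate (3), rhinoceros (4) → 7 ✓

Line 1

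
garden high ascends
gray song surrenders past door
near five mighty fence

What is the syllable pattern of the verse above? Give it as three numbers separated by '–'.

Line 1: garden(2) + high(1) + ascends(2) = 5
Line 2: gray(1) + song(1) + surrenders(3) + past(1) + door(1) = 7
Line 3: near(1) + five(1) + mighty(2) + fence(1) = 5

5–7–5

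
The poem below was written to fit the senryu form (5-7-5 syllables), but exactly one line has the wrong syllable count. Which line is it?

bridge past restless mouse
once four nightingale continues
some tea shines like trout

The second line

Line 1: bridge (1), past (1), restless (2), mouse (1) → 5 ✓
Line 2: once (1), four (1), nightingale (3), continues (3) → 8 (expected 7)
Line 3: some (1), tea (1), shines (1), like (1), trout (1) → 5 ✓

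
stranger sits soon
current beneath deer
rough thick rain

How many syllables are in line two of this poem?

5

Line two: "current beneath deer": 2+2+1 = 5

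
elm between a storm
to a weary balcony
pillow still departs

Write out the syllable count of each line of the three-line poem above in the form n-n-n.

5-7-5

Line 1: elm(1) + between(2) + a(1) + storm(1) = 5
Line 2: to(1) + a(1) + weary(2) + balcony(3) = 7
Line 3: pillow(2) + still(1) + departs(2) = 5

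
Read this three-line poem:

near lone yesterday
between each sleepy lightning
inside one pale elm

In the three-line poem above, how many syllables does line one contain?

5

Line one: "near lone yesterday": 1+1+3 = 5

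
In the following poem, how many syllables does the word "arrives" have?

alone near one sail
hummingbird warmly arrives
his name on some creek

2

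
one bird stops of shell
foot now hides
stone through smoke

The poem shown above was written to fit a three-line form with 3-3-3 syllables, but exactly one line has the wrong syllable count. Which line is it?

Line 1: one(1) + bird(1) + stops(1) + of(1) + shell(1) = 5 (expected 3)
Line 2: foot(1) + now(1) + hides(1) = 3 ✓
Line 3: stone(1) + through(1) + smoke(1) = 3 ✓

The first line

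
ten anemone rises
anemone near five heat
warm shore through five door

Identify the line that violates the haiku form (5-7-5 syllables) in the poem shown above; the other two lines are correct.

Line 1: ten (1), anemone (4), rises (2) → 7 (expected 5)
Line 2: anemone (4), near (1), five (1), heat (1) → 7 ✓
Line 3: warm (1), shore (1), through (1), five (1), door (1) → 5 ✓

Line 1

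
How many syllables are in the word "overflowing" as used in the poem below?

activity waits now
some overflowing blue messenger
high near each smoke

4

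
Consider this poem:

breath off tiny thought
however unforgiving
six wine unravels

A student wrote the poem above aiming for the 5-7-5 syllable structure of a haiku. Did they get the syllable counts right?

Yes

Line 1: breath(1) + off(1) + tiny(2) + thought(1) = 5 ✓
Line 2: however(3) + unforgiving(4) = 7 ✓
Line 3: six(1) + wine(1) + unravels(3) = 5 ✓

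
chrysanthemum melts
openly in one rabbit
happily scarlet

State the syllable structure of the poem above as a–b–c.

Line 1: chrysanthemum (4), melts (1) → 5
Line 2: openly (3), in (1), one (1), rabbit (2) → 7
Line 3: happily (3), scarlet (2) → 5

5–7–5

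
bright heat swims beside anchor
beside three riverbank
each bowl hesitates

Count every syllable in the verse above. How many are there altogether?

18

Line 1: bright(1) + heat(1) + swims(1) + beside(2) + anchor(2) = 7
Line 2: beside(2) + three(1) + riverbank(3) = 6
Line 3: each(1) + bowl(1) + hesitates(3) = 5
Total: 7 + 6 + 5 = 18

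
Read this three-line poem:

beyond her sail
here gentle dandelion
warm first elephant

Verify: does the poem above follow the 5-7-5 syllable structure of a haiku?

No

Line 1: beyond (2), her (1), sail (1) → 4 (expected 5)
Line 2: here (1), gentle (2), dandelion (4) → 7 ✓
Line 3: warm (1), first (1), elephant (3) → 5 ✓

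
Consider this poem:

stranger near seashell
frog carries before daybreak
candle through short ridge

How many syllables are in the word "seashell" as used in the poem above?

"seashell" has 2 syllables.

2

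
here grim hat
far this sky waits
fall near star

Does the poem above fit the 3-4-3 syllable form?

Yes

Line 1: here(1) + grim(1) + hat(1) = 3 ✓
Line 2: far(1) + this(1) + sky(1) + waits(1) = 4 ✓
Line 3: fall(1) + near(1) + star(1) = 3 ✓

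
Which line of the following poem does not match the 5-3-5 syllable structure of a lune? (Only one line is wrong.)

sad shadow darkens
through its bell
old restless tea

The third line

Line 1: sad(1) + shadow(2) + darkens(2) = 5 ✓
Line 2: through(1) + its(1) + bell(1) = 3 ✓
Line 3: old(1) + restless(2) + tea(1) = 4 (expected 5)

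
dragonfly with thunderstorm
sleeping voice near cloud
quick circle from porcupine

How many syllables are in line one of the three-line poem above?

7

Line one: "dragonfly with thunderstorm": 3+1+3 = 7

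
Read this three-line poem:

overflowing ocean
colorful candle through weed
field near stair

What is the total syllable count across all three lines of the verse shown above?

Line 1: overflowing (4), ocean (2) → 6
Line 2: colorful (3), candle (2), through (1), weed (1) → 7
Line 3: field (1), near (1), stair (1) → 3
Total: 6 + 7 + 3 = 16

16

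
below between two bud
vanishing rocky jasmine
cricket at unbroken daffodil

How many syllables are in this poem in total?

Line 1: below(2) + between(2) + two(1) + bud(1) = 6
Line 2: vanishing(3) + rocky(2) + jasmine(2) = 7
Line 3: cricket(2) + at(1) + unbroken(3) + daffodil(3) = 9
Total: 6 + 7 + 9 = 22

22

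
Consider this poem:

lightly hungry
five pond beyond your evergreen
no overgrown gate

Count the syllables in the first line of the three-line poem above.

The first line: "lightly hungry": 2+2 = 4

4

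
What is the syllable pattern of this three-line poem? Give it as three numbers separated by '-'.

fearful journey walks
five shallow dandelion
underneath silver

Line 1: fearful(2) + journey(2) + walks(1) = 5
Line 2: five(1) + shallow(2) + dandelion(4) = 7
Line 3: underneath(3) + silver(2) = 5

5-7-5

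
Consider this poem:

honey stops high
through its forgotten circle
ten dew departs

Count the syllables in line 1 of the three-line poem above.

Line 1: honey(2) + stops(1) + high(1) = 4

4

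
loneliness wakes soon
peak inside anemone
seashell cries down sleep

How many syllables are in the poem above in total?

17

Line 1: loneliness (3), wakes (1), soon (1) → 5
Line 2: peak (1), inside (2), anemone (4) → 7
Line 3: seashell (2), cries (1), down (1), sleep (1) → 5
Total: 5 + 7 + 5 = 17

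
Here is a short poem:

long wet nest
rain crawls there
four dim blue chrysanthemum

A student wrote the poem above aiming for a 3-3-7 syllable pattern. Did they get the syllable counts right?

Line 1: "long wet nest": 1+1+1 = 3 ✓
Line 2: "rain crawls there": 1+1+1 = 3 ✓
Line 3: "four dim blue chrysanthemum": 1+1+1+4 = 7 ✓

Yes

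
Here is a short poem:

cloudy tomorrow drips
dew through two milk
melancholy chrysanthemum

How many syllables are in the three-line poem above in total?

Line 1: "cloudy tomorrow drips": 2+3+1 = 6
Line 2: "dew through two milk": 1+1+1+1 = 4
Line 3: "melancholy chrysanthemum": 4+4 = 8
Total: 6 + 4 + 8 = 18

18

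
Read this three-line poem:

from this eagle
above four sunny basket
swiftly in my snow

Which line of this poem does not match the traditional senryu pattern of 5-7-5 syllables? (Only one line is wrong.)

Line 1: "from this eagle": 1+1+2 = 4 (expected 5)
Line 2: "above four sunny basket": 2+1+2+2 = 7 ✓
Line 3: "swiftly in my snow": 2+1+1+1 = 5 ✓

The first line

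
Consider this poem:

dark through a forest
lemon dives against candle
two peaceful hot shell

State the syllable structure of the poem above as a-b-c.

Line 1: "dark through a forest": 1+1+1+2 = 5
Line 2: "lemon dives against candle": 2+1+2+2 = 7
Line 3: "two peaceful hot shell": 1+2+1+1 = 5

5-7-5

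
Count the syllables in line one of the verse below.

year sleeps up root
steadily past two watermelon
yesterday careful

4

Line one: year (1), sleeps (1), up (1), root (1) → 4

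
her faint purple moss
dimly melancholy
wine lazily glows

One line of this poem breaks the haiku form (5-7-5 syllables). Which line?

The second line

Line 1: her(1) + faint(1) + purple(2) + moss(1) = 5 ✓
Line 2: dimly(2) + melancholy(4) = 6 (expected 7)
Line 3: wine(1) + lazily(3) + glows(1) = 5 ✓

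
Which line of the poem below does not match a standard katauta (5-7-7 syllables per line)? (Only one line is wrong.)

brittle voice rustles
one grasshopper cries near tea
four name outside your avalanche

Line 1: brittle (2), voice (1), rustles (2) → 5 ✓
Line 2: one (1), grasshopper (3), cries (1), near (1), tea (1) → 7 ✓
Line 3: four (1), name (1), outside (2), your (1), avalanche (3) → 8 (expected 7)

Line 3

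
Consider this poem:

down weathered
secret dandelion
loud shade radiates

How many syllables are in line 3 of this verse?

Line 3: loud(1) + shade(1) + radiates(3) = 5

5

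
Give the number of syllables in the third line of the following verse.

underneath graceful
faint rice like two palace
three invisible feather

The third line: three(1) + invisible(4) + feather(2) = 7

7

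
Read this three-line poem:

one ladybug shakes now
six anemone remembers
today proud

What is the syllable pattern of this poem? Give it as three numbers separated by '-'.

Line 1: "one ladybug shakes now": 1+3+1+1 = 6
Line 2: "six anemone remembers": 1+4+3 = 8
Line 3: "today proud": 2+1 = 3

6-8-3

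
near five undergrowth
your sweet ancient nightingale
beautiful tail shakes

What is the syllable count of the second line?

7

The second line: your(1) + sweet(1) + ancient(2) + nightingale(3) = 7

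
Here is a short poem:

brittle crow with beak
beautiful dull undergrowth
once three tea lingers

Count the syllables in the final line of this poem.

The final line: once(1) + three(1) + tea(1) + lingers(2) = 5

5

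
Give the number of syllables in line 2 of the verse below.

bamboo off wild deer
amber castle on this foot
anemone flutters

7

Line 2: amber (2), castle (2), on (1), this (1), foot (1) → 7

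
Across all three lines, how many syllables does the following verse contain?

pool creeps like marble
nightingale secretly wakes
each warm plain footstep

17

Line 1: "pool creeps like marble": 1+1+1+2 = 5
Line 2: "nightingale secretly wakes": 3+3+1 = 7
Line 3: "each warm plain footstep": 1+1+1+2 = 5
Total: 5 + 7 + 5 = 17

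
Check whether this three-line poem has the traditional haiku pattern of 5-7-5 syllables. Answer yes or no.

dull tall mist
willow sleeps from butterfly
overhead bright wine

Line 1: dull(1) + tall(1) + mist(1) = 3 (expected 5)
Line 2: willow(2) + sleeps(1) + from(1) + butterfly(3) = 7 ✓
Line 3: overhead(3) + bright(1) + wine(1) = 5 ✓

No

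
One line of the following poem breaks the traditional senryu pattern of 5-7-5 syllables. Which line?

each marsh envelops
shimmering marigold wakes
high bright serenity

Line 3

Line 1: each (1), marsh (1), envelops (3) → 5 ✓
Line 2: shimmering (3), marigold (3), wakes (1) → 7 ✓
Line 3: high (1), bright (1), serenity (4) → 6 (expected 5)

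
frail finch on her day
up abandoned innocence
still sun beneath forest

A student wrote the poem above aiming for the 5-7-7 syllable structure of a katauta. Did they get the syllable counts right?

No

Line 1: "frail finch on her day": 1+1+1+1+1 = 5 ✓
Line 2: "up abandoned innocence": 1+3+3 = 7 ✓
Line 3: "still sun beneath forest": 1+1+2+2 = 6 (expected 7)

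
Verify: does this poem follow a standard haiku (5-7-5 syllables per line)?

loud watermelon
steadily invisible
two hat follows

Line 1: loud(1) + watermelon(4) = 5 ✓
Line 2: steadily(3) + invisible(4) = 7 ✓
Line 3: two(1) + hat(1) + follows(2) = 4 (expected 5)

No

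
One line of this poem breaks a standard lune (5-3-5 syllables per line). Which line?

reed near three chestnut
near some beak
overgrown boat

Line 1: "reed near three chestnut": 1+1+1+2 = 5 ✓
Line 2: "near some beak": 1+1+1 = 3 ✓
Line 3: "overgrown boat": 3+1 = 4 (expected 5)

The third line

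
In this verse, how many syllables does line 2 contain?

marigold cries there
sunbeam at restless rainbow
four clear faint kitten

7

Line 2: "sunbeam at restless rainbow": 2+1+2+2 = 7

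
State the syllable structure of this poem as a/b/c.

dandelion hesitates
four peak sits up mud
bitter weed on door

Line 1: dandelion(4) + hesitates(3) = 7
Line 2: four(1) + peak(1) + sits(1) + up(1) + mud(1) = 5
Line 3: bitter(2) + weed(1) + on(1) + door(1) = 5

7/5/5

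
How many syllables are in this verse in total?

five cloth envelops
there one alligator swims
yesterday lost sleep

Line 1: five (1), cloth (1), envelops (3) → 5
Line 2: there (1), one (1), alligator (4), swims (1) → 7
Line 3: yesterday (3), lost (1), sleep (1) → 5
Total: 5 + 7 + 5 = 17

17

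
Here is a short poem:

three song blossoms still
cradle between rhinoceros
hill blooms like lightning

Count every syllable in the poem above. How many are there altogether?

Line 1: "three song blossoms still": 1+1+2+1 = 5
Line 2: "cradle between rhinoceros": 2+2+4 = 8
Line 3: "hill blooms like lightning": 1+1+1+2 = 5
Total: 5 + 8 + 5 = 18

18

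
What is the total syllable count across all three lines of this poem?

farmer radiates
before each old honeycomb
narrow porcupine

Line 1: "farmer radiates": 2+3 = 5
Line 2: "before each old honeycomb": 2+1+1+3 = 7
Line 3: "narrow porcupine": 2+3 = 5
Total: 5 + 7 + 5 = 17

17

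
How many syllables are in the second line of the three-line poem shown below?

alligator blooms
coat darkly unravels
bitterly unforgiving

6

The second line: "coat darkly unravels": 1+2+3 = 6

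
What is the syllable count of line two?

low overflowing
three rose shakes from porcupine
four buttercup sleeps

7

Line two: "three rose shakes from porcupine": 1+1+1+1+3 = 7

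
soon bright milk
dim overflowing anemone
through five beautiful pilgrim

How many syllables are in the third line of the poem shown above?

The third line: through (1), five (1), beautiful (3), pilgrim (2) → 7

7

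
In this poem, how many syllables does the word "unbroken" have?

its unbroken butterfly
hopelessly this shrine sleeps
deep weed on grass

"unbroken" has 3 syllables.

3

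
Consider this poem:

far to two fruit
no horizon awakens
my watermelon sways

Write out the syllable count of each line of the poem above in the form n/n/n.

Line 1: far(1) + to(1) + two(1) + fruit(1) = 4
Line 2: no(1) + horizon(3) + awakens(3) = 7
Line 3: my(1) + watermelon(4) + sways(1) = 6

4/7/6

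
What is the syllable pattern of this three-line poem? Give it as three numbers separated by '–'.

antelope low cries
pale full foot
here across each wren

5–3–5

Line 1: "antelope low cries": 3+1+1 = 5
Line 2: "pale full foot": 1+1+1 = 3
Line 3: "here across each wren": 1+2+1+1 = 5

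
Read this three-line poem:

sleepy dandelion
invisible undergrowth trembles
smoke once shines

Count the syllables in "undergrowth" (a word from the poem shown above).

"undergrowth" has 3 syllables.

3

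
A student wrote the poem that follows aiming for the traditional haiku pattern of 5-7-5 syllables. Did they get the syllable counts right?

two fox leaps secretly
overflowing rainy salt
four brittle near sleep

No

Line 1: two (1), fox (1), leaps (1), secretly (3) → 6 (expected 5)
Line 2: overflowing (4), rainy (2), salt (1) → 7 ✓
Line 3: four (1), brittle (2), near (1), sleep (1) → 5 ✓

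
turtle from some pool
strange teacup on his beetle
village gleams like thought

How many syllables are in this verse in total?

Line 1: "turtle from some pool": 2+1+1+1 = 5
Line 2: "strange teacup on his beetle": 1+2+1+1+2 = 7
Line 3: "village gleams like thought": 2+1+1+1 = 5
Total: 5 + 7 + 5 = 17

17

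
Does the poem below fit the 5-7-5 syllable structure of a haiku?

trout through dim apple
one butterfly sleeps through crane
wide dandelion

Line 1: trout(1) + through(1) + dim(1) + apple(2) = 5 ✓
Line 2: one(1) + butterfly(3) + sleeps(1) + through(1) + crane(1) = 7 ✓
Line 3: wide(1) + dandelion(4) = 5 ✓

Yes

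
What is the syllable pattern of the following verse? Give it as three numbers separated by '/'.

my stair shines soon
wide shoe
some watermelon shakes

4/2/6

Line 1: "my stair shines soon": 1+1+1+1 = 4
Line 2: "wide shoe": 1+1 = 2
Line 3: "some watermelon shakes": 1+4+1 = 6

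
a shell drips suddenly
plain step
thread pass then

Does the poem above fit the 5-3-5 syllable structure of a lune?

No

Line 1: "a shell drips suddenly": 1+1+1+3 = 6 (expected 5)
Line 2: "plain step": 1+1 = 2 (expected 3)
Line 3: "thread pass then": 1+1+1 = 3 (expected 5)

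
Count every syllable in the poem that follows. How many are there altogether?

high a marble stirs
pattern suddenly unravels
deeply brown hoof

17

Line 1: high(1) + a(1) + marble(2) + stirs(1) = 5
Line 2: pattern(2) + suddenly(3) + unravels(3) = 8
Line 3: deeply(2) + brown(1) + hoof(1) = 4
Total: 5 + 8 + 4 = 17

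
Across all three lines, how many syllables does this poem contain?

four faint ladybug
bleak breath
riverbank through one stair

13

Line 1: four(1) + faint(1) + ladybug(3) = 5
Line 2: bleak(1) + breath(1) = 2
Line 3: riverbank(3) + through(1) + one(1) + stair(1) = 6
Total: 5 + 2 + 6 = 13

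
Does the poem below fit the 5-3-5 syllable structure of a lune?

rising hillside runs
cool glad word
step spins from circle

Line 1: rising(2) + hillside(2) + runs(1) = 5 ✓
Line 2: cool(1) + glad(1) + word(1) = 3 ✓
Line 3: step(1) + spins(1) + from(1) + circle(2) = 5 ✓

Yes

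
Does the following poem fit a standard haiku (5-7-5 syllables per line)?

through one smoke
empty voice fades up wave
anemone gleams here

Line 1: through(1) + one(1) + smoke(1) = 3 (expected 5)
Line 2: empty(2) + voice(1) + fades(1) + up(1) + wave(1) = 6 (expected 7)
Line 3: anemone(4) + gleams(1) + here(1) = 6 (expected 5)

No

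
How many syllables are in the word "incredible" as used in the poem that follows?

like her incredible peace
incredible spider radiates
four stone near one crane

4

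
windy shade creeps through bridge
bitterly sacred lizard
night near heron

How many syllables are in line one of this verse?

6

Line one: windy (2), shade (1), creeps (1), through (1), bridge (1) → 6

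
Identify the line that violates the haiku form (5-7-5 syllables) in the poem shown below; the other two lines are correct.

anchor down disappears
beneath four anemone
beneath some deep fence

Line 1: "anchor down disappears": 2+1+3 = 6 (expected 5)
Line 2: "beneath four anemone": 2+1+4 = 7 ✓
Line 3: "beneath some deep fence": 2+1+1+1 = 5 ✓

Line 1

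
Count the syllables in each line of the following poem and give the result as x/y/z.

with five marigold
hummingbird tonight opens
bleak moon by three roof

Line 1: with (1), five (1), marigold (3) → 5
Line 2: hummingbird (3), tonight (2), opens (2) → 7
Line 3: bleak (1), moon (1), by (1), three (1), roof (1) → 5

5/7/5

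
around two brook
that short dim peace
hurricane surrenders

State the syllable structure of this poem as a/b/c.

Line 1: around (2), two (1), brook (1) → 4
Line 2: that (1), short (1), dim (1), peace (1) → 4
Line 3: hurricane (3), surrenders (3) → 6

4/4/6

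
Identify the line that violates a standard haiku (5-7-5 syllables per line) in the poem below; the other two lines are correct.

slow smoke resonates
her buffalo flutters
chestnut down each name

Line 1: slow(1) + smoke(1) + resonates(3) = 5 ✓
Line 2: her(1) + buffalo(3) + flutters(2) = 6 (expected 7)
Line 3: chestnut(2) + down(1) + each(1) + name(1) = 5 ✓

The second line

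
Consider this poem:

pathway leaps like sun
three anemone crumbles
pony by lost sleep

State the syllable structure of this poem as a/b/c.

5/7/5

Line 1: pathway (2), leaps (1), like (1), sun (1) → 5
Line 2: three (1), anemone (4), crumbles (2) → 7
Line 3: pony (2), by (1), lost (1), sleep (1) → 5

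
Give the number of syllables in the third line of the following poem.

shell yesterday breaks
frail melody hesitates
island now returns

The third line: "island now returns": 2+1+2 = 5

5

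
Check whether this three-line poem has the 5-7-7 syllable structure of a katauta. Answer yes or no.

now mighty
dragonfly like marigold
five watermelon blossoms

No

Line 1: now (1), mighty (2) → 3 (expected 5)
Line 2: dragonfly (3), like (1), marigold (3) → 7 ✓
Line 3: five (1), watermelon (4), blossoms (2) → 7 ✓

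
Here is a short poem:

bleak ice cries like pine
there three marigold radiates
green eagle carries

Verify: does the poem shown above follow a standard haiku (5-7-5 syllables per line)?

No

Line 1: bleak (1), ice (1), cries (1), like (1), pine (1) → 5 ✓
Line 2: there (1), three (1), marigold (3), radiates (3) → 8 (expected 7)
Line 3: green (1), eagle (2), carries (2) → 5 ✓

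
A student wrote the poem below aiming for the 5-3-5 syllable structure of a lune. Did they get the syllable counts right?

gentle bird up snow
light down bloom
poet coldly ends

Yes

Line 1: gentle(2) + bird(1) + up(1) + snow(1) = 5 ✓
Line 2: light(1) + down(1) + bloom(1) = 3 ✓
Line 3: poet(2) + coldly(2) + ends(1) = 5 ✓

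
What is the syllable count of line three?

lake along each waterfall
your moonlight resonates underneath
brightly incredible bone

7

Line three: brightly(2) + incredible(4) + bone(1) = 7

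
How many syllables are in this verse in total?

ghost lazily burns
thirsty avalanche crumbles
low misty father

Line 1: "ghost lazily burns": 1+3+1 = 5
Line 2: "thirsty avalanche crumbles": 2+3+2 = 7
Line 3: "low misty father": 1+2+2 = 5
Total: 5 + 7 + 5 = 17

17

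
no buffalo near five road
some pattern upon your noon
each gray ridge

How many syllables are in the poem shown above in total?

Line 1: no(1) + buffalo(3) + near(1) + five(1) + road(1) = 7
Line 2: some(1) + pattern(2) + upon(2) + your(1) + noon(1) = 7
Line 3: each(1) + gray(1) + ridge(1) = 3
Total: 7 + 7 + 3 = 17

17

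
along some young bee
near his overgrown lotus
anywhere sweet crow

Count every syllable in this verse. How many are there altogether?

17

Line 1: along(2) + some(1) + young(1) + bee(1) = 5
Line 2: near(1) + his(1) + overgrown(3) + lotus(2) = 7
Line 3: anywhere(3) + sweet(1) + crow(1) = 5
Total: 5 + 7 + 5 = 17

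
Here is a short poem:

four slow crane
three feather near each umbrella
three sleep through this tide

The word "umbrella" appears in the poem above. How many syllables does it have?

3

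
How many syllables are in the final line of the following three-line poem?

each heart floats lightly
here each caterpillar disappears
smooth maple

The final line: smooth (1), maple (2) → 3

3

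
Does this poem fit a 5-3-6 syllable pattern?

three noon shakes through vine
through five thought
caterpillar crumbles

Line 1: three(1) + noon(1) + shakes(1) + through(1) + vine(1) = 5 ✓
Line 2: through(1) + five(1) + thought(1) = 3 ✓
Line 3: caterpillar(4) + crumbles(2) = 6 ✓

Yes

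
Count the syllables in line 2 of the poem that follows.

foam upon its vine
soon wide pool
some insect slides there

Line 2: soon (1), wide (1), pool (1) → 3

3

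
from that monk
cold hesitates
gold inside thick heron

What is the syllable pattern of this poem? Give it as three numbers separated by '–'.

Line 1: from(1) + that(1) + monk(1) = 3
Line 2: cold(1) + hesitates(3) = 4
Line 3: gold(1) + inside(2) + thick(1) + heron(2) = 6

3–4–6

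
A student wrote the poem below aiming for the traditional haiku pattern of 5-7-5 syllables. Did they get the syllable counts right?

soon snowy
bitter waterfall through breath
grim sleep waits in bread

Line 1: "soon snowy": 1+2 = 3 (expected 5)
Line 2: "bitter waterfall through breath": 2+3+1+1 = 7 ✓
Line 3: "grim sleep waits in bread": 1+1+1+1+1 = 5 ✓

No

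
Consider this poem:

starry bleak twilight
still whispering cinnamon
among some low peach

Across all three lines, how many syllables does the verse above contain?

17

Line 1: "starry bleak twilight": 2+1+2 = 5
Line 2: "still whispering cinnamon": 1+3+3 = 7
Line 3: "among some low peach": 2+1+1+1 = 5
Total: 5 + 7 + 5 = 17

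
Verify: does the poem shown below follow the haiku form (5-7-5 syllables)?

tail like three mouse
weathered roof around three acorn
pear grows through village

No

Line 1: "tail like three mouse": 1+1+1+1 = 4 (expected 5)
Line 2: "weathered roof around three acorn": 2+1+2+1+2 = 8 (expected 7)
Line 3: "pear grows through village": 1+1+1+2 = 5 ✓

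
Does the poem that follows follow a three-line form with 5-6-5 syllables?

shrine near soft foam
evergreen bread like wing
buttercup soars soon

Line 1: shrine (1), near (1), soft (1), foam (1) → 4 (expected 5)
Line 2: evergreen (3), bread (1), like (1), wing (1) → 6 ✓
Line 3: buttercup (3), soars (1), soon (1) → 5 ✓

No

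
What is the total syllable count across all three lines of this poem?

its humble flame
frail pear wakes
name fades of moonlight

Line 1: its(1) + humble(2) + flame(1) = 4
Line 2: frail(1) + pear(1) + wakes(1) = 3
Line 3: name(1) + fades(1) + of(1) + moonlight(2) = 5
Total: 4 + 3 + 5 = 12

12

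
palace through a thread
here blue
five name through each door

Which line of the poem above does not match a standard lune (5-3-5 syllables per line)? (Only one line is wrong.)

Line 1: palace(2) + through(1) + a(1) + thread(1) = 5 ✓
Line 2: here(1) + blue(1) = 2 (expected 3)
Line 3: five(1) + name(1) + through(1) + each(1) + door(1) = 5 ✓

The second line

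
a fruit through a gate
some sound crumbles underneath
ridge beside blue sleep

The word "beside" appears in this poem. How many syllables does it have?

2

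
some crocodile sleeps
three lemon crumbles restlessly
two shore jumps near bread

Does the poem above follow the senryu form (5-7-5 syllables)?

Line 1: "some crocodile sleeps": 1+3+1 = 5 ✓
Line 2: "three lemon crumbles restlessly": 1+2+2+3 = 8 (expected 7)
Line 3: "two shore jumps near bread": 1+1+1+1+1 = 5 ✓

No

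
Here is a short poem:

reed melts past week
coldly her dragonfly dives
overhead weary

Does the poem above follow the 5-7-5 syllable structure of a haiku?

Line 1: reed (1), melts (1), past (1), week (1) → 4 (expected 5)
Line 2: coldly (2), her (1), dragonfly (3), dives (1) → 7 ✓
Line 3: overhead (3), weary (2) → 5 ✓

No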